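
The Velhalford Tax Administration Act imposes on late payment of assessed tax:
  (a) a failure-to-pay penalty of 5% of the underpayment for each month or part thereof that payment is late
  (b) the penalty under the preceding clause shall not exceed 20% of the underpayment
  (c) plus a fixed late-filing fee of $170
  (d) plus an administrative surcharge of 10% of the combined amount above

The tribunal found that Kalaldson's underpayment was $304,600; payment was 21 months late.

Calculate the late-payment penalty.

$67,199

Accrued rate: 5% × 21 = 105%, capped at 20% → 20%
Failure-to-pay penalty: 20% of $304,600 = $60,920
Penalty before surcharge: $60,920 + $170 = $61,090
Administrative surcharge: 10% of $61,090 = $6,109
Total penalty: $61,090 + $6,109 = $67,199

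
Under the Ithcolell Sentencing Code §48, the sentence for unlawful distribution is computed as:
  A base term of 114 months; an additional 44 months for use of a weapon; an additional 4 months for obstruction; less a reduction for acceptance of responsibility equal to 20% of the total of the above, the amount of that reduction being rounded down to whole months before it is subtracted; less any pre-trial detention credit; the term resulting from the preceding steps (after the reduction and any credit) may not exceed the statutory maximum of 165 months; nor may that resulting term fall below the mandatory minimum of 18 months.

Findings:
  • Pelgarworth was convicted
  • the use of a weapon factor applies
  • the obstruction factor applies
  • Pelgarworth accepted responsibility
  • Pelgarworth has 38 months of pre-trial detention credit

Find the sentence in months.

Sentence: 92 months

Use of a weapon enhancement: +44 months
Obstruction enhancement: +4 months
Adjusted term: 114 months + 44 months + 4 months = 162 months
Acceptance of responsibility reduction: 20% of 162 months = 32 months (rounded down)
After reduction: 162 − 32 = 130 months
Less pre-trial detention credit: 130 months − 38 months = 92 months
Cap at 165 months: 92 months is within the cap, no reduction.
Minimum 18 months: 92 months meets the minimum, no increase.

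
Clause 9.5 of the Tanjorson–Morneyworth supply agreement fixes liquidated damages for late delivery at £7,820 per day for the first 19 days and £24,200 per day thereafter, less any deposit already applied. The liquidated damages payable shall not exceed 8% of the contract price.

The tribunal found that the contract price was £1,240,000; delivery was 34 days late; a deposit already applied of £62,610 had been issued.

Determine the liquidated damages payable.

Liquidated damages: £99,200

First 19 days: 19 × £7,820 = £148,580
Remaining days: (34 − 19) × £24,200 = £363,000
Accrued per-day damages: £148,580 + £363,000 = £511,580
Less deposit already applied: £511,580 − £62,610 = £448,970
Cap: 8% of £1,240,000 = £99,200
Cap at £99,200: £448,970 exceeds the cap → £99,200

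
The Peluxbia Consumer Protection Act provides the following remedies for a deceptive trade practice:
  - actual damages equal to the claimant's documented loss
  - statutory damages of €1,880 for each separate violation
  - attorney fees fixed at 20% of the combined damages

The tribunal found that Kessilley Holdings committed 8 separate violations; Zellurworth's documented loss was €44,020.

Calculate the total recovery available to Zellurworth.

Statutory damages: 8 × €1,880 = €15,040
Combined damages: €44,020 + €15,040 = €59,060
Attorney fees: 20% of €59,060 = €11,812
Total recovery: €59,060 + €11,812 = €70,872

Total recovery: €70,872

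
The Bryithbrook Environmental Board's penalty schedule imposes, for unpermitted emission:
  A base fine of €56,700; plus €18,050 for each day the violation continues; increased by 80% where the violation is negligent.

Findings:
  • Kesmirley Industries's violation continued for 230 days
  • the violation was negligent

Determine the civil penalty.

Per-day component: 230 × €18,050 = €4,151,500
Base plus per-day: €56,700 + €4,151,500 = €4,208,200
Enhancement: 80% of €4,208,200 = €3,366,560
Enhanced fine: €4,208,200 + €3,366,560 = €7,574,760

€7,574,760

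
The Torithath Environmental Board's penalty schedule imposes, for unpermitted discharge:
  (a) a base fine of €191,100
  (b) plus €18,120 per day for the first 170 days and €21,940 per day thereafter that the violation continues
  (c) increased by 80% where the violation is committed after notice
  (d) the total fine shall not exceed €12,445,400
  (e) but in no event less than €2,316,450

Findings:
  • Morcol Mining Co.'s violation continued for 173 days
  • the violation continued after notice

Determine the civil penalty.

€6,007,176

First 170 days: 170 × €18,120 = €3,080,400
Remaining days: (173 − 170) × €21,940 = €65,820
Per-day component: €3,080,400 + €65,820 = €3,146,220
Base plus per-day: €191,100 + €3,146,220 = €3,337,320
Enhancement: 80% of €3,337,320 = €2,669,856
Enhanced fine: €3,337,320 + €2,669,856 = €6,007,176
Cap at €12,445,400: €6,007,176 is within the cap, no reduction.
Minimum €2,316,450: €6,007,176 meets the minimum, no increase.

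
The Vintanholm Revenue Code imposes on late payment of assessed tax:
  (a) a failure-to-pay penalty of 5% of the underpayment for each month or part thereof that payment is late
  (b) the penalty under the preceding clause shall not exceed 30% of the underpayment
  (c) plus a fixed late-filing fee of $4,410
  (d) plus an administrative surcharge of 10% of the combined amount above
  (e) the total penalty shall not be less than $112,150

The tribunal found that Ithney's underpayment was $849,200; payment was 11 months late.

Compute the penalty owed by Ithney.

$285,087

Accrued rate: 5% × 11 = 55%, capped at 30% → 30%
Failure-to-pay penalty: 30% of $849,200 = $254,760
Penalty before surcharge: $254,760 + $4,410 = $259,170
Administrative surcharge: 10% of $259,170 = $25,917
Total penalty: $259,170 + $25,917 = $285,087
Minimum $112,150: $285,087 meets the minimum, no increase.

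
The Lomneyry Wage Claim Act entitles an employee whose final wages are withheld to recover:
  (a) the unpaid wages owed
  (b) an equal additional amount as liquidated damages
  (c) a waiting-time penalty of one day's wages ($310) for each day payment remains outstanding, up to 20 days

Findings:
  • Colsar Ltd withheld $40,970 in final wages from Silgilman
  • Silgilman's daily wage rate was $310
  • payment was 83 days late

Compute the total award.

$88,140

Liquidated damages (equal amount): $40,970
Penalty days: min(83, 20) = 20
Waiting-time penalty: 20 × $310 = $6,200
Total award: $40,970 + $40,970 + $6,200 = $88,140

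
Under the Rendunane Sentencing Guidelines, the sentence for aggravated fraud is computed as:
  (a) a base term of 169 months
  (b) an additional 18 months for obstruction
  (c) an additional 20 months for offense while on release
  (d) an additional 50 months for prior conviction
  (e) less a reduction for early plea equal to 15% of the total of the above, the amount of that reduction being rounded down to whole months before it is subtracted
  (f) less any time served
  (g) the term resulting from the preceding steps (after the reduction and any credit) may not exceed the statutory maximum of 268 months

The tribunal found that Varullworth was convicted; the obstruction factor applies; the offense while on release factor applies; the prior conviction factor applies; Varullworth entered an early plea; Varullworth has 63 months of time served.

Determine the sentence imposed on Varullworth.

Obstruction enhancement: +18 months
Offense while on release enhancement: +20 months
Prior conviction enhancement: +50 months
Adjusted term: 169 months + 18 months + 20 months + 50 months = 257 months
Early plea reduction: 15% of 257 months = 38 months (rounded down)
After reduction: 257 − 38 = 219 months
Less time served: 219 months − 63 months = 156 months
Cap at 268 months: 156 months is within the cap, no reduction.

156 months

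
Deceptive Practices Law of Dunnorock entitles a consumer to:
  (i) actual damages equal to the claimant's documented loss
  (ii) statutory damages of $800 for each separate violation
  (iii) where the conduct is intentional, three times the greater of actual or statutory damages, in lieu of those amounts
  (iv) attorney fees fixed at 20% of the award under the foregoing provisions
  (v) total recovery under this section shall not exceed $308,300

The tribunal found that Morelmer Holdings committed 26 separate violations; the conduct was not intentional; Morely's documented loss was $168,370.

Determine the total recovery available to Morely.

$227,004

Statutory damages: 26 × $800 = $20,800
Conduct not intentional: the in-lieu enhancement does not apply.
Actual plus statutory damages: $168,370 + $20,800 = $189,170
Attorney fees: 20% of $189,170 = $37,834
Total before cap: $189,170 + $37,834 = $227,004
Cap at $308,300: $227,004 is within the cap, no reduction.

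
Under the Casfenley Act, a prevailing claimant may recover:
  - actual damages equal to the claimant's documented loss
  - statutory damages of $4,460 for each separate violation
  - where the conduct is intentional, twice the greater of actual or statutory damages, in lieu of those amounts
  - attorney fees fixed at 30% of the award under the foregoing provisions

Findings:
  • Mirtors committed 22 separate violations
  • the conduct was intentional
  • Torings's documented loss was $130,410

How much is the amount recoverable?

Statutory damages: 22 × $4,460 = $98,120
Greater of actual damages ($130,410) or statutory damages ($98,120): $130,410
Doubled: 2 × $130,410 = $260,820
Attorney fees: 30% of $260,820 = $78,246
Total recovery: $260,820 + $78,246 = $339,066

$339,066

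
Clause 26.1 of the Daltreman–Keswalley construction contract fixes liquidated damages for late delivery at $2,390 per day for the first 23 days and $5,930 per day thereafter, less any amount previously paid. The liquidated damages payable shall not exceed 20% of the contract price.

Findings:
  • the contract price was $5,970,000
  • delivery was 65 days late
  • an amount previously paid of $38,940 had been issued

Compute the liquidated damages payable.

First 23 days: 23 × $2,390 = $54,970
Remaining days: (65 − 23) × $5,930 = $249,060
Accrued per-day damages: $54,970 + $249,060 = $304,030
Less amount previously paid: $304,030 − $38,940 = $265,090
Cap: 20% of $5,970,000 = $1,194,000
Cap at $1,194,000: $265,090 is within the cap, no reduction.

$265,090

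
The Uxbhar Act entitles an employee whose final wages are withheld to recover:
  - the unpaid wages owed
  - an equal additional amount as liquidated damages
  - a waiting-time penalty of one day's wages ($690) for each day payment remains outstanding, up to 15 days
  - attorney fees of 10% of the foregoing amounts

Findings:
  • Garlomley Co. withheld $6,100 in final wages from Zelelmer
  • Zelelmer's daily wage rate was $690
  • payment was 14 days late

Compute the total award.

$24,046

Liquidated damages (equal amount): $6,100
Penalty days: min(14, 15) = 14
Waiting-time penalty: 14 × $690 = $9,660
Subtotal: $6,100 + $6,100 + $9,660 = $21,860
Attorney fees: 10% of $21,860 = $2,186
Total award: $21,860 + $2,186 = $24,046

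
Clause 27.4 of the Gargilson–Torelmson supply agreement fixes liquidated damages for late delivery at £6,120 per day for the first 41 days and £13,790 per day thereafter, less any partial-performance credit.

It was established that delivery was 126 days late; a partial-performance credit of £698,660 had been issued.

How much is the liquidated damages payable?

First 41 days: 41 × £6,120 = £250,920
Remaining days: (126 − 41) × £13,790 = £1,172,150
Accrued per-day damages: £250,920 + £1,172,150 = £1,423,070
Less partial-performance credit: £1,423,070 − £698,660 = £724,410

Liquidated damages: £724,410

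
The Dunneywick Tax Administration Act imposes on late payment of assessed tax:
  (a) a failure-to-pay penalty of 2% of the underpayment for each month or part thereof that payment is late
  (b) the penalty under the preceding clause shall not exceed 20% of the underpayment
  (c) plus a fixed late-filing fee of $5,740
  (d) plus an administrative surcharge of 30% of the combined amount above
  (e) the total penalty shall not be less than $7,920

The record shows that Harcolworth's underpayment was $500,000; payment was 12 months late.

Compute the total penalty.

Accrued rate: 2% × 12 = 24%, capped at 20% → 20%
Failure-to-pay penalty: 20% of $500,000 = $100,000
Penalty before surcharge: $100,000 + $5,740 = $105,740
Administrative surcharge: 30% of $105,740 = $31,722
Total penalty: $105,740 + $31,722 = $137,462
Minimum $7,920: $137,462 meets the minimum, no increase.

$137,462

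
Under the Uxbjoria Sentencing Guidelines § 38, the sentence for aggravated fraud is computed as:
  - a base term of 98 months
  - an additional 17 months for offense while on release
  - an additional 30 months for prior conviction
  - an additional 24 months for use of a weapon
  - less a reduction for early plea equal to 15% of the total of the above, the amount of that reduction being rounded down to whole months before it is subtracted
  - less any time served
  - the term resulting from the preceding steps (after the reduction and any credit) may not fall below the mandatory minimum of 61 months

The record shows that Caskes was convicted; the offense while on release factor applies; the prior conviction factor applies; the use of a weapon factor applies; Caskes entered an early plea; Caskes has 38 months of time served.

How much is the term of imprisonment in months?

Offense while on release enhancement: +17 months
Prior conviction enhancement: +30 months
Use of a weapon enhancement: +24 months
Adjusted term: 98 months + 17 months + 30 months + 24 months = 169 months
Early plea reduction: 15% of 169 months = 25 months (rounded down)
After reduction: 169 − 25 = 144 months
Less time served: 144 months − 38 months = 106 months
Minimum 61 months: 106 months meets the minimum, no increase.

106 months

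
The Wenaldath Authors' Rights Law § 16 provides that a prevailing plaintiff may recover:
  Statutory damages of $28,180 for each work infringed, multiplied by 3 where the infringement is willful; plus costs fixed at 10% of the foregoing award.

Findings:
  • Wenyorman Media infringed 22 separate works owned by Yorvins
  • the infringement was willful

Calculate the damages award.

$2,045,868

Statutory damages: 22 × $28,180 = $619,960
Trebled: 3 × $619,960 = $1,859,880
Costs: 10% of $1,859,880 = $185,988
Award plus costs: $1,859,880 + $185,988 = $2,045,868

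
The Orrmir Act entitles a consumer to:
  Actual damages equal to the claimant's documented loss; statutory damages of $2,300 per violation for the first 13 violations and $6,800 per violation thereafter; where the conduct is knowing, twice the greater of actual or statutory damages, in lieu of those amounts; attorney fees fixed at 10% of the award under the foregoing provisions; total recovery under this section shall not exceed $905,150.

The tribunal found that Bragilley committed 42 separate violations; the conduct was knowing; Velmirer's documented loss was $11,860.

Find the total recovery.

$499,620

First 13 violations: 13 × $2,300 = $29,900
Remaining violations: (42 − 13) × $6,800 = $197,200
Statutory damages: $29,900 + $197,200 = $227,100
Greater of actual damages ($11,860) or statutory damages ($227,100): $227,100
Doubled: 2 × $227,100 = $454,200
Attorney fees: 10% of $454,200 = $45,420
Total before cap: $454,200 + $45,420 = $499,620
Cap at $905,150: $499,620 is within the cap, no reduction.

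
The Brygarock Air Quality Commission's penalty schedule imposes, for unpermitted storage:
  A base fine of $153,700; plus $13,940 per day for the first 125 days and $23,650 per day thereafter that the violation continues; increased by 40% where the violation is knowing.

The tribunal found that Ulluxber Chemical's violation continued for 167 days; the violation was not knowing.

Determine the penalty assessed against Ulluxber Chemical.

$2,889,500

First 125 days: 125 × $13,940 = $1,742,500
Remaining days: (167 − 125) × $23,650 = $993,300
Per-day component: $1,742,500 + $993,300 = $2,735,800
Base plus per-day: $153,700 + $2,735,800 = $2,889,500
The violation was not knowing: no 40% increase.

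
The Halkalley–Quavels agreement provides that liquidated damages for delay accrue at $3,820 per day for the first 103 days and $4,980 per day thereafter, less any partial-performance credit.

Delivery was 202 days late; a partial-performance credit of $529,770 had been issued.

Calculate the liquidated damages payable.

First 103 days: 103 × $3,820 = $393,460
Remaining days: (202 − 103) × $4,980 = $493,020
Accrued per-day damages: $393,460 + $493,020 = $886,480
Less partial-performance credit: $886,480 − $529,770 = $356,710

$356,710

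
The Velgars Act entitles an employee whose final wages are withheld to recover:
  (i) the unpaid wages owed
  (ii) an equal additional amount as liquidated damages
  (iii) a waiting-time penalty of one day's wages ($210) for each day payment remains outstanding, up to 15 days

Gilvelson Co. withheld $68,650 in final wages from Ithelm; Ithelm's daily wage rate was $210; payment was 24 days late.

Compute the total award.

Liquidated damages (equal amount): $68,650
Penalty days: min(24, 15) = 15
Waiting-time penalty: 15 × $210 = $3,150
Total award: $68,650 + $68,650 + $3,150 = $140,450

$140,450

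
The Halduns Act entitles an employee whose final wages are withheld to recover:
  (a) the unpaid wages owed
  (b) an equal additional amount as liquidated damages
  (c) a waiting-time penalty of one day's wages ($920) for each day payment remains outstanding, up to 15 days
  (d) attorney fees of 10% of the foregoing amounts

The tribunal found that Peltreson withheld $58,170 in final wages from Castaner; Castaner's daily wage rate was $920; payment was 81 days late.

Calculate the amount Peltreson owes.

$143,154

Liquidated damages (equal amount): $58,170
Penalty days: min(81, 15) = 15
Waiting-time penalty: 15 × $920 = $13,800
Subtotal: $58,170 + $58,170 + $13,800 = $130,140
Attorney fees: 10% of $130,140 = $13,014
Total award: $130,140 + $13,014 = $143,154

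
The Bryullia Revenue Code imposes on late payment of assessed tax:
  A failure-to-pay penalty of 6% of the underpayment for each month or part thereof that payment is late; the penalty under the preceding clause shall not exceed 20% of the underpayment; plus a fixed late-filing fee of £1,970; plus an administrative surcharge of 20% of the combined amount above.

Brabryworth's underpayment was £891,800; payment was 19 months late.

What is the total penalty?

Penalty: £216,396

Accrued rate: 6% × 19 = 114%, capped at 20% → 20%
Failure-to-pay penalty: 20% of £891,800 = £178,360
Penalty before surcharge: £178,360 + £1,970 = £180,330
Administrative surcharge: 20% of £180,330 = £36,066
Total penalty: £180,330 + £36,066 = £216,396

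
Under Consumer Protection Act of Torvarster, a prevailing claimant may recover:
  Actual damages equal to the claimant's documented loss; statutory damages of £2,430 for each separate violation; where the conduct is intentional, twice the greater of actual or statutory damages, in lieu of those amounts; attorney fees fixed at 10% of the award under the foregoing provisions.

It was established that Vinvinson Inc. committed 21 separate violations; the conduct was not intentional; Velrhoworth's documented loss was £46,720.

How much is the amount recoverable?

Statutory damages: 21 × £2,430 = £51,030
Conduct not intentional: the in-lieu enhancement does not apply.
Actual plus statutory damages: £46,720 + £51,030 = £97,750
Attorney fees: 10% of £97,750 = £9,775
Total recovery: £97,750 + £9,775 = £107,525

Total recovery: £107,525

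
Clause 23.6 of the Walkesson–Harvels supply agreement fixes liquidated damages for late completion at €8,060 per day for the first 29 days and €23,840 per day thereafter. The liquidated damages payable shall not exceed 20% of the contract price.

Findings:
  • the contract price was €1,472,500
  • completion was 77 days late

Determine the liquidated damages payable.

First 29 days: 29 × €8,060 = €233,740
Remaining days: (77 − 29) × €23,840 = €1,144,320
Accrued per-day damages: €233,740 + €1,144,320 = €1,378,060
Cap: 20% of €1,472,500 = €294,500
Cap at €294,500: €1,378,060 exceeds the cap → €294,500

€294,500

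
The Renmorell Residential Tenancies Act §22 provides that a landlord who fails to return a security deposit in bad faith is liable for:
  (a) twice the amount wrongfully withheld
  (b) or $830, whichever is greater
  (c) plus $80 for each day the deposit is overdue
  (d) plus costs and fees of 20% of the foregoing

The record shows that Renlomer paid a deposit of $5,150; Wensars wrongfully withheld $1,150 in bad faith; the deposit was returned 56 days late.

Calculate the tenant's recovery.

$8,136

Doubled: 2 × $1,150 = $2,300
Minimum $830: $2,300 meets the minimum, no increase.
Late-return penalty: 56 × $80 = $4,480
Damages plus late penalty: $2,300 + $4,480 = $6,780
Costs and fees: 20% of $6,780 = $1,356
Total recovery: $6,780 + $1,356 = $8,136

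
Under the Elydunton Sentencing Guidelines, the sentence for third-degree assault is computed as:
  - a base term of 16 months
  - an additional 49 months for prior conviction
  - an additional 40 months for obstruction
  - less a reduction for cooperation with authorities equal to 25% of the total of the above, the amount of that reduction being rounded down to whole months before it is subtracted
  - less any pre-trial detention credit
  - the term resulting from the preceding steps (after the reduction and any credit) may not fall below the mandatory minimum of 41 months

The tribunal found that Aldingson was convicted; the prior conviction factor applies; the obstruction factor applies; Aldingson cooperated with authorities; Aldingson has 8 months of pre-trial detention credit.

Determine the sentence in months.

71 months

Prior conviction enhancement: +49 months
Obstruction enhancement: +40 months
Adjusted term: 16 months + 49 months + 40 months = 105 months
Cooperation with authorities reduction: 25% of 105 months = 26 months (rounded down)
After reduction: 105 − 26 = 79 months
Less pre-trial detention credit: 79 months − 8 months = 71 months
Minimum 41 months: 71 months meets the minimum, no increase.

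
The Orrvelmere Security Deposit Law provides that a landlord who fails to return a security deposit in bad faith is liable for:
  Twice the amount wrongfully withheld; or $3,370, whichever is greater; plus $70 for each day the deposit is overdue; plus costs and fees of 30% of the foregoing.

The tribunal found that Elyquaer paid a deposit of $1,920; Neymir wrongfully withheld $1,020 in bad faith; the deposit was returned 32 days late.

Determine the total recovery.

Recovery: $7,293

Doubled: 2 × $1,020 = $2,040
Minimum $3,370: $2,040 is below the minimum → $3,370
Late-return penalty: 32 × $70 = $2,240
Damages plus late penalty: $3,370 + $2,240 = $5,610
Costs and fees: 30% of $5,610 = $1,683
Total recovery: $5,610 + $1,683 = $7,293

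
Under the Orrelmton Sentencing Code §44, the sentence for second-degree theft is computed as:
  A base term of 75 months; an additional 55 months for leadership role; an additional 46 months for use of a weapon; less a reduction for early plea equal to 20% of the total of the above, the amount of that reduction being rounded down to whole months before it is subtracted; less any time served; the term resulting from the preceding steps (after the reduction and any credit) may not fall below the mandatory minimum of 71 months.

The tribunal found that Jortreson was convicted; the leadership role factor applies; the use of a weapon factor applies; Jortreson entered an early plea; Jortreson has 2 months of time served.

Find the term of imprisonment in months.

Leadership role enhancement: +55 months
Use of a weapon enhancement: +46 months
Adjusted term: 75 months + 55 months + 46 months = 176 months
Early plea reduction: 20% of 176 months = 35 months (rounded down)
After reduction: 176 − 35 = 141 months
Less time served: 141 months − 2 months = 139 months
Minimum 71 months: 139 months meets the minimum, no increase.

139 months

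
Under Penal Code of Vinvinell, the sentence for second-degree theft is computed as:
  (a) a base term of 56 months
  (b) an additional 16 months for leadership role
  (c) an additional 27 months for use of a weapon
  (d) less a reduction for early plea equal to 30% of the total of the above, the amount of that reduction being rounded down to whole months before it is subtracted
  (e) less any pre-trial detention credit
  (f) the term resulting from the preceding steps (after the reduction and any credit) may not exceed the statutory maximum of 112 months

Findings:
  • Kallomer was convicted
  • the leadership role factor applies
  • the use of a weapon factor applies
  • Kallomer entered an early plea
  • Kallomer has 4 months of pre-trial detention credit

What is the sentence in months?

Leadership role enhancement: +16 months
Use of a weapon enhancement: +27 months
Adjusted term: 56 months + 16 months + 27 months = 99 months
Early plea reduction: 30% of 99 months = 29 months (rounded down)
After reduction: 99 − 29 = 70 months
Less pre-trial detention credit: 70 months − 4 months = 66 months
Cap at 112 months: 66 months is within the cap, no reduction.

Sentence: 66 months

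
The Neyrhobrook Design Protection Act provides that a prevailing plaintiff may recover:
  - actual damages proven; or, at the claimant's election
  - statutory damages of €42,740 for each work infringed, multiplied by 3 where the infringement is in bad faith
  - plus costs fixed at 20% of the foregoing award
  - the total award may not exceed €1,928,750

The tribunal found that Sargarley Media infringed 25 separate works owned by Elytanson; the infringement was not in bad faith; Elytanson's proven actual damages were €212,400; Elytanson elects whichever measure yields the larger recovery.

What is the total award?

€1,282,200

Statutory damages: 25 × €42,740 = €1,068,500
Infringement not in bad faith: no ×3 enhancement.
Greater of actual damages (€212,400) or statutory damages (€1,068,500): €1,068,500
Costs: 20% of €1,068,500 = €213,700
Award plus costs: €1,068,500 + €213,700 = €1,282,200
Cap at €1,928,750: €1,282,200 is within the cap, no reduction.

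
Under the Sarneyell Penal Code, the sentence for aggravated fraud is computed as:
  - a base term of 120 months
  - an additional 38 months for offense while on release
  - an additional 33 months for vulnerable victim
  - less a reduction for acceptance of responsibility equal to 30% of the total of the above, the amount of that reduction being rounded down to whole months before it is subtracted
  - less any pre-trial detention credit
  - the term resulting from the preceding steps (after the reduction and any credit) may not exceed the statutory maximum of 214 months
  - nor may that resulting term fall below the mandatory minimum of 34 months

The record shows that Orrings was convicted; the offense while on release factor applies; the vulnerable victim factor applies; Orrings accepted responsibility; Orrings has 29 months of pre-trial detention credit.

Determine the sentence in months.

105 months

Offense while on release enhancement: +38 months
Vulnerable victim enhancement: +33 months
Adjusted term: 120 months + 38 months + 33 months = 191 months
Acceptance of responsibility reduction: 30% of 191 months = 57 months (rounded down)
After reduction: 191 − 57 = 134 months
Less pre-trial detention credit: 134 months − 29 months = 105 months
Cap at 214 months: 105 months is within the cap, no reduction.
Minimum 34 months: 105 months meets the minimum, no increase.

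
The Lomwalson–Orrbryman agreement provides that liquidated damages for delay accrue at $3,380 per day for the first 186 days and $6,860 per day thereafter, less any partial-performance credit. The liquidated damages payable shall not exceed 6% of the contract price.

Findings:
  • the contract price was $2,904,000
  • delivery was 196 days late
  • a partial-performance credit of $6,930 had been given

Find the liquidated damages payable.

First 186 days: 186 × $3,380 = $628,680
Remaining days: (196 − 186) × $6,860 = $68,600
Accrued per-day damages: $628,680 + $68,600 = $697,280
Less partial-performance credit: $697,280 − $6,930 = $690,350
Cap: 6% of $2,904,000 = $174,240
Cap at $174,240: $690,350 exceeds the cap → $174,240

$174,240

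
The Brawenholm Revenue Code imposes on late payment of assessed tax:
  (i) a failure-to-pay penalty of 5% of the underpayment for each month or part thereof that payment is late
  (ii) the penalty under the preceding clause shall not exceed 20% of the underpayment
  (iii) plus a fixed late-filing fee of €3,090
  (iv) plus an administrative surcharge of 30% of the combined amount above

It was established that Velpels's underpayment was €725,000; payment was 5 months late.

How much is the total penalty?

Accrued rate: 5% × 5 = 25%, capped at 20% → 20%
Failure-to-pay penalty: 20% of €725,000 = €145,000
Penalty before surcharge: €145,000 + €3,090 = €148,090
Administrative surcharge: 30% of €148,090 = €44,427
Total penalty: €148,090 + €44,427 = €192,517

€192,517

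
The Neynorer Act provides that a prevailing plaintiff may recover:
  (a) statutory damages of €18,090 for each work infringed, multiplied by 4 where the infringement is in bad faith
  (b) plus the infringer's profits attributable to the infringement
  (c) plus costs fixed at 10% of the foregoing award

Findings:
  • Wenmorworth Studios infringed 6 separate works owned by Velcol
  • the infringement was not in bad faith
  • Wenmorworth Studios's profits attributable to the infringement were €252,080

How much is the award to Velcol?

Statutory damages: 6 × €18,090 = €108,540
Infringement not in bad faith: no ×4 enhancement.
Combined award: €108,540 + €252,080 = €360,620
Costs: 10% of €360,620 = €36,062
Award plus costs: €360,620 + €36,062 = €396,682

€396,682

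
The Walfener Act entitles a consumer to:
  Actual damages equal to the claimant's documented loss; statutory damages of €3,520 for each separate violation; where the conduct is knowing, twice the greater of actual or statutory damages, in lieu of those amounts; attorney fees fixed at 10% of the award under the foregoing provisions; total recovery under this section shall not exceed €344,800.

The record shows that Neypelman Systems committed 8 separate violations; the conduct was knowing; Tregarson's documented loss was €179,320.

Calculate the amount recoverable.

Statutory damages: 8 × €3,520 = €28,160
Greater of actual damages (€179,320) or statutory damages (€28,160): €179,320
Doubled: 2 × €179,320 = €358,640
Attorney fees: 10% of €358,640 = €35,864
Total before cap: €358,640 + €35,864 = €394,504
Cap at €344,800: €394,504 exceeds the cap → €344,800

€344,800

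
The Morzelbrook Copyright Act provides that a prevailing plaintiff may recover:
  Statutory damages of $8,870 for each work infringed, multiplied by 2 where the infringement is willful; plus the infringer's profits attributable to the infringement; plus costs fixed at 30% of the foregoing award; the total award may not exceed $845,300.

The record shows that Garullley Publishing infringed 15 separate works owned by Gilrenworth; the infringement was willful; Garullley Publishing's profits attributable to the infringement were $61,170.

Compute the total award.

Statutory damages: 15 × $8,870 = $133,050
Doubled: 2 × $133,050 = $266,100
Combined award: $266,100 + $61,170 = $327,270
Costs: 30% of $327,270 = $98,181
Award plus costs: $327,270 + $98,181 = $425,451
Cap at $845,300: $425,451 is within the cap, no reduction.

$425,451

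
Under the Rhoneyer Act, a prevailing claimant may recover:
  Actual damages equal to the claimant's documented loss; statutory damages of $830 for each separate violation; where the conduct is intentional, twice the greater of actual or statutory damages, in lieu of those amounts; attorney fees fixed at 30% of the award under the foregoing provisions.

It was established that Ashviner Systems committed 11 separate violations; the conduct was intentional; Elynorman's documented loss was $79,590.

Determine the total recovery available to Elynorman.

Statutory damages: 11 × $830 = $9,130
Greater of actual damages ($79,590) or statutory damages ($9,130): $79,590
Doubled: 2 × $79,590 = $159,180
Attorney fees: 30% of $159,180 = $47,754
Total recovery: $159,180 + $47,754 = $206,934

$206,934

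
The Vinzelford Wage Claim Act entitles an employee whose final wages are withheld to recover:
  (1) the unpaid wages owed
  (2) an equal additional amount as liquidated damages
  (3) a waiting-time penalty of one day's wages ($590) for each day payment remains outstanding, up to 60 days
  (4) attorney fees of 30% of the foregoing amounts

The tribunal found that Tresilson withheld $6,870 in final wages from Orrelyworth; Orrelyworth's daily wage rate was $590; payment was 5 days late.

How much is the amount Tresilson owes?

Liquidated damages (equal amount): $6,870
Penalty days: min(5, 60) = 5
Waiting-time penalty: 5 × $590 = $2,950
Subtotal: $6,870 + $6,870 + $2,950 = $16,690
Attorney fees: 30% of $16,690 = $5,007
Total award: $16,690 + $5,007 = $21,697

$21,697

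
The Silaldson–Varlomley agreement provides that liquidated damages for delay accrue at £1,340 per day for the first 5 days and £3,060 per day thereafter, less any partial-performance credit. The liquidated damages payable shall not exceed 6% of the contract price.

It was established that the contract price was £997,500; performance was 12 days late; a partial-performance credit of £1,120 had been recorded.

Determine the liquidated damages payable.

£27,000

First 5 days: 5 × £1,340 = £6,700
Remaining days: (12 − 5) × £3,060 = £21,420
Accrued per-day damages: £6,700 + £21,420 = £28,120
Less partial-performance credit: £28,120 − £1,120 = £27,000
Cap: 6% of £997,500 = £59,850
Cap at £59,850: £27,000 is within the cap, no reduction.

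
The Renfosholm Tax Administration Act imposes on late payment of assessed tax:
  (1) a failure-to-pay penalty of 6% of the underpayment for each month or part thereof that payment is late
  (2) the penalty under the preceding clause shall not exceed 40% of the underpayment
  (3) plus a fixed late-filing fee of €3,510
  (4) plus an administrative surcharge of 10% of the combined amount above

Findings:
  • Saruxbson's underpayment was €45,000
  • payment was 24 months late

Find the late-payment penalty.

Accrued rate: 6% × 24 = 144%, capped at 40% → 40%
Failure-to-pay penalty: 40% of €45,000 = €18,000
Penalty before surcharge: €18,000 + €3,510 = €21,510
Administrative surcharge: 10% of €21,510 = €2,151
Total penalty: €21,510 + €2,151 = €23,661

€23,661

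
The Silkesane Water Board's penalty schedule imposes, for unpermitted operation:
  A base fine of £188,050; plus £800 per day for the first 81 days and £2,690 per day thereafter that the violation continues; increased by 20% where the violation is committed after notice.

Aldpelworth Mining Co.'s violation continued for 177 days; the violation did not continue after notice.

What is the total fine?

First 81 days: 81 × £800 = £64,800
Remaining days: (177 − 81) × £2,690 = £258,240
Per-day component: £64,800 + £258,240 = £323,040
Base plus per-day: £188,050 + £323,040 = £511,090
The violation did not continue after notice: no 20% increase.

£511,090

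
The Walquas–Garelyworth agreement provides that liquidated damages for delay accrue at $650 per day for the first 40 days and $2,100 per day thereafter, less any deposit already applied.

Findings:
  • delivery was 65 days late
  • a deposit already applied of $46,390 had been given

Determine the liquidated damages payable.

$32,110

First 40 days: 40 × $650 = $26,000
Remaining days: (65 − 40) × $2,100 = $52,500
Accrued per-day damages: $26,000 + $52,500 = $78,500
Less deposit already applied: $78,500 − $46,390 = $32,110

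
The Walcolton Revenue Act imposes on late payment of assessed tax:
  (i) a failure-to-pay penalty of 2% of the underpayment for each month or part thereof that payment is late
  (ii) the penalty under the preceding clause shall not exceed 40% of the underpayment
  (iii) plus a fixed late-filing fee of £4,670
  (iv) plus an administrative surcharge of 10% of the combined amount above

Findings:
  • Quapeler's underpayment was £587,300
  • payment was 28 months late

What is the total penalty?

£263,549

Accrued rate: 2% × 28 = 56%, capped at 40% → 40%
Failure-to-pay penalty: 40% of £587,300 = £234,920
Penalty before surcharge: £234,920 + £4,670 = £239,590
Administrative surcharge: 10% of £239,590 = £23,959
Total penalty: £239,590 + £23,959 = £263,549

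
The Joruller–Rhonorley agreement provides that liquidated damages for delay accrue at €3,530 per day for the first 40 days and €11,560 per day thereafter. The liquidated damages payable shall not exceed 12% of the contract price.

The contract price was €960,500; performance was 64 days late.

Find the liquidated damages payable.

€115,260

First 40 days: 40 × €3,530 = €141,200
Remaining days: (64 − 40) × €11,560 = €277,440
Accrued per-day damages: €141,200 + €277,440 = €418,640
Cap: 12% of €960,500 = €115,260
Cap at €115,260: €418,640 exceeds the cap → €115,260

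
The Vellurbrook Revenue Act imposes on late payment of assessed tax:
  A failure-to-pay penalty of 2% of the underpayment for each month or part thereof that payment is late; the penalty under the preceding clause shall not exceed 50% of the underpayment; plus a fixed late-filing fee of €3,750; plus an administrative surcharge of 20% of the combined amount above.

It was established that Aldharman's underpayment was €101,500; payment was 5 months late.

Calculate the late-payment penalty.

€16,680

Accrued rate: 2% × 5 = 10%, capped at 50% → 10%
Failure-to-pay penalty: 10% of €101,500 = €10,150
Penalty before surcharge: €10,150 + €3,750 = €13,900
Administrative surcharge: 20% of €13,900 = €2,780
Total penalty: €13,900 + €2,780 = €16,680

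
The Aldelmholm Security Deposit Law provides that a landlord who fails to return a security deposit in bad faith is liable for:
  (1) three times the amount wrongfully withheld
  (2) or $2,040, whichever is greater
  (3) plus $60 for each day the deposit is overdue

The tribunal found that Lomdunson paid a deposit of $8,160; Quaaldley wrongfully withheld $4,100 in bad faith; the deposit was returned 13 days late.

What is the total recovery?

Trebled: 3 × $4,100 = $12,300
Minimum $2,040: $12,300 meets the minimum, no increase.
Late-return penalty: 13 × $60 = $780
Damages plus late penalty: $12,300 + $780 = $13,080

$13,080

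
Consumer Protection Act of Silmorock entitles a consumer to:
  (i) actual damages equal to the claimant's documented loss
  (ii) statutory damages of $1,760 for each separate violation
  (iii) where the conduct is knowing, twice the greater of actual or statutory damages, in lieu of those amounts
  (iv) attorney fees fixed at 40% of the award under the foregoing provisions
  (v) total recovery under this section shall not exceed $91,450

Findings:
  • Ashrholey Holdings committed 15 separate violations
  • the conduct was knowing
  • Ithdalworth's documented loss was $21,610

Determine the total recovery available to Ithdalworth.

$73,920

Statutory damages: 15 × $1,760 = $26,400
Greater of actual damages ($21,610) or statutory damages ($26,400): $26,400
Doubled: 2 × $26,400 = $52,800
Attorney fees: 40% of $52,800 = $21,120
Total before cap: $52,800 + $21,120 = $73,920
Cap at $91,450: $73,920 is within the cap, no reduction.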